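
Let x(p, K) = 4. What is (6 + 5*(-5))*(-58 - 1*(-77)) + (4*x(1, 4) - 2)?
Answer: -347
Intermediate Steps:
(6 + 5*(-5))*(-58 - 1*(-77)) + (4*x(1, 4) - 2) = (6 + 5*(-5))*(-58 - 1*(-77)) + (4*4 - 2) = (6 - 25)*(-58 + 77) + (16 - 2) = -19*19 + 14 = -361 + 14 = -347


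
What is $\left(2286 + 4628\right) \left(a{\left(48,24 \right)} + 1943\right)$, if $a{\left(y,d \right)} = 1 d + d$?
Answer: $13765774$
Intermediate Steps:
$a{\left(y,d \right)} = 2 d$ ($a{\left(y,d \right)} = d + d = 2 d$)
$\left(2286 + 4628\right) \left(a{\left(48,24 \right)} + 1943\right) = \left(2286 + 4628\right) \left(2 \cdot 24 + 1943\right) = 6914 \left(48 + 1943\right) = 6914 \cdot 1991 = 13765774$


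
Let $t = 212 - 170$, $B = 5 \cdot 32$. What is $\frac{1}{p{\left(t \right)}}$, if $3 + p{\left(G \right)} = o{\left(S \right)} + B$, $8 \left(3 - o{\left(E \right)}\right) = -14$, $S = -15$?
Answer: $\frac{4}{647} \approx 0.0061824$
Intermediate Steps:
$o{\left(E \right)} = \frac{19}{4}$ ($o{\left(E \right)} = 3 - - \frac{7}{4} = 3 + \frac{7}{4} = \frac{19}{4}$)
$B = 160$
$t = 42$ ($t = 212 - 170 = 42$)
$p{\left(G \right)} = \frac{647}{4}$ ($p{\left(G \right)} = -3 + \left(\frac{19}{4} + 160\right) = -3 + \frac{659}{4} = \frac{647}{4}$)
$\frac{1}{p{\left(t \right)}} = \frac{1}{\frac{647}{4}} = \frac{4}{647}$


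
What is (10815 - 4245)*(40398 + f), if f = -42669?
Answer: -14920470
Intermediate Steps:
(10815 - 4245)*(40398 + f) = (10815 - 4245)*(40398 - 42669) = 6570*(-2271) = -14920470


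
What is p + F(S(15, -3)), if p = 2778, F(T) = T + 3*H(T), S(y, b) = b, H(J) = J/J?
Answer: 2778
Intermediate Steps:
H(J) = 1
F(T) = 3 + T (F(T) = T + 3*1 = T + 3 = 3 + T)
p + F(S(15, -3)) = 2778 + (3 - 3) = 2778 + 0 = 2778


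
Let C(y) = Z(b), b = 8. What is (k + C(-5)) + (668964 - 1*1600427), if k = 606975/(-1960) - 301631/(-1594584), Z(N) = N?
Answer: -36401530390973/39067308 ≈ -9.3176e+5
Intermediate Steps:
C(y) = 8
k = -12091017833/39067308 (k = 606975*(-1/1960) - 301631*(-1/1594584) = -121395/392 + 301631/1594584 = -12091017833/39067308 ≈ -309.49)
(k + C(-5)) + (668964 - 1*1600427) = (-12091017833/39067308 + 8) + (668964 - 1*1600427) = -11778479369/39067308 + (668964 - 1600427) = -11778479369/39067308 - 931463 = -36401530390973/39067308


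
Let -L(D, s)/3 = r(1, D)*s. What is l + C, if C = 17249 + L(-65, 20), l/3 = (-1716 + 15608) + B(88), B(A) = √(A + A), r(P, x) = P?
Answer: 58865 + 12*√11 ≈ 58905.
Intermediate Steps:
B(A) = √2*√A (B(A) = √(2*A) = √2*√A)
L(D, s) = -3*s
l = 41676 + 12*√11 (l = 3*((-1716 + 15608) + √2*√88) = 3*(13892 + √2*(2*√22)) = 3*(13892 + 4*√11) = 41676 + 12*√11 ≈ 41716.)
C = 17189 (C = 17249 - 3*20 = 17249 - 60 = 17189)
l + C = (41676 + 12*√11) + 17189 = 58865 + 12*√11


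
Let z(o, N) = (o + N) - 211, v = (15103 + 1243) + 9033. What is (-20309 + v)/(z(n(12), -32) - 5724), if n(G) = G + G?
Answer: -1690/1981 ≈ -0.85310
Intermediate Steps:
n(G) = 2*G
v = 25379 (v = 16346 + 9033 = 25379)
z(o, N) = -211 + N + o (z(o, N) = (N + o) - 211 = -211 + N + o)
(-20309 + v)/(z(n(12), -32) - 5724) = (-20309 + 25379)/((-211 - 32 + 2*12) - 5724) = 5070/((-211 - 32 + 24) - 5724) = 5070/(-219 - 5724) = 5070/(-5943) = 5070*(-1/5943) = -1690/1981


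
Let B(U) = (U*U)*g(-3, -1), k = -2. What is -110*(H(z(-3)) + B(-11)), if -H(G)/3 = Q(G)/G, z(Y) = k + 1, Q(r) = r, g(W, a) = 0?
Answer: 330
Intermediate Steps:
z(Y) = -1 (z(Y) = -2 + 1 = -1)
H(G) = -3 (H(G) = -3*G/G = -3*1 = -3)
B(U) = 0 (B(U) = (U*U)*0 = U**2*0 = 0)
-110*(H(z(-3)) + B(-11)) = -110*(-3 + 0) = -110*(-3) = 330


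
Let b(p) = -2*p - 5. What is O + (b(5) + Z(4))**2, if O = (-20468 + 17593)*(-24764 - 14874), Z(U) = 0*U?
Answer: 113959475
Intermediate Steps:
b(p) = -5 - 2*p
Z(U) = 0
O = 113959250 (O = -2875*(-39638) = 113959250)
O + (b(5) + Z(4))**2 = 113959250 + ((-5 - 2*5) + 0)**2 = 113959250 + ((-5 - 10) + 0)**2 = 113959250 + (-15 + 0)**2 = 113959250 + (-15)**2 = 113959250 + 225 = 113959475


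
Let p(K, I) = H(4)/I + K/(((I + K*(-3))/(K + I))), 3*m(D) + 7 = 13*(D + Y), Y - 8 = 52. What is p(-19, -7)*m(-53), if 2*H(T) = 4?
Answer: 6716/25 ≈ 268.64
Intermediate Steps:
Y = 60 (Y = 8 + 52 = 60)
H(T) = 2 (H(T) = (½)*4 = 2)
m(D) = 773/3 + 13*D/3 (m(D) = -7/3 + (13*(D + 60))/3 = -7/3 + (13*(60 + D))/3 = -7/3 + (780 + 13*D)/3 = -7/3 + (260 + 13*D/3) = 773/3 + 13*D/3)
p(K, I) = 2/I + K*(I + K)/(I - 3*K) (p(K, I) = 2/I + K/(((I + K*(-3))/(K + I))) = 2/I + K/(((I - 3*K)/(I + K))) = 2/I + K*((I + K)/(I - 3*K)) = 2/I + K*(I + K)/(I - 3*K))
p(-19, -7)*m(-53) = ((-6*(-19) + 2*(-7) - 7*(-19)² - 19*(-7)²)/((-7)*(-7 - 3*(-19))))*(773/3 + (13/3)*(-53)) = (-(114 - 14 - 7*361 - 19*49)/(7*(-7 + 57)))*(773/3 - 689/3) = -⅐*(114 - 14 - 2527 - 931)/50*28 = -⅐*1/50*(-3358)*28 = (1679/175)*28 = 6716/25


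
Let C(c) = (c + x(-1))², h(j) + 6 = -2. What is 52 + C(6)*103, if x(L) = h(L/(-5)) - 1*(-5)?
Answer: 979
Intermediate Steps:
h(j) = -8 (h(j) = -6 - 2 = -8)
x(L) = -3 (x(L) = -8 - 1*(-5) = -8 + 5 = -3)
C(c) = (-3 + c)² (C(c) = (c - 3)² = (-3 + c)²)
52 + C(6)*103 = 52 + (-3 + 6)²*103 = 52 + 3²*103 = 52 + 9*103 = 52 + 927 = 979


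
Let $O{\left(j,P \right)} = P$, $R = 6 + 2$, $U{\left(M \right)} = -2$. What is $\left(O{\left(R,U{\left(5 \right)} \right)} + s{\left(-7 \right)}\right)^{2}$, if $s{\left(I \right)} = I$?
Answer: $81$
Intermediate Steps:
$R = 8$
$\left(O{\left(R,U{\left(5 \right)} \right)} + s{\left(-7 \right)}\right)^{2} = \left(-2 - 7\right)^{2} = \left(-9\right)^{2} = 81$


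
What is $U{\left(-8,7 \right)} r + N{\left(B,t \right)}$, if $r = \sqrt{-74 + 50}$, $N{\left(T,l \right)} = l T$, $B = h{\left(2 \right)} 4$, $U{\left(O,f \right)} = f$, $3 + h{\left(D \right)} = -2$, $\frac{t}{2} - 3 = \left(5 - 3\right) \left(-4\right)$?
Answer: $200 + 14 i \sqrt{6} \approx 200.0 + 34.293 i$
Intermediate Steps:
$t = -10$ ($t = 6 + 2 \left(5 - 3\right) \left(-4\right) = 6 + 2 \cdot 2 \left(-4\right) = 6 + 2 \left(-8\right) = 6 - 16 = -10$)
$h{\left(D \right)} = -5$ ($h{\left(D \right)} = -3 - 2 = -5$)
$B = -20$ ($B = \left(-5\right) 4 = -20$)
$N{\left(T,l \right)} = T l$
$r = 2 i \sqrt{6}$ ($r = \sqrt{-24} = 2 i \sqrt{6} \approx 4.899 i$)
$U{\left(-8,7 \right)} r + N{\left(B,t \right)} = 7 \cdot 2 i \sqrt{6} - -200 = 14 i \sqrt{6} + 200 = 200 + 14 i \sqrt{6}$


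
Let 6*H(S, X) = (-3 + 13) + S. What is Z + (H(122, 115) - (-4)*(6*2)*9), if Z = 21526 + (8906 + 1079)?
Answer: 31965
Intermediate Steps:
H(S, X) = 5/3 + S/6 (H(S, X) = ((-3 + 13) + S)/6 = (10 + S)/6 = 5/3 + S/6)
Z = 31511 (Z = 21526 + 9985 = 31511)
Z + (H(122, 115) - (-4)*(6*2)*9) = 31511 + ((5/3 + (⅙)*122) - (-4)*(6*2)*9) = 31511 + ((5/3 + 61/3) - (-4)*12*9) = 31511 + (22 - (-4)*108) = 31511 + (22 - 1*(-432)) = 31511 + (22 + 432) = 31511 + 454 = 31965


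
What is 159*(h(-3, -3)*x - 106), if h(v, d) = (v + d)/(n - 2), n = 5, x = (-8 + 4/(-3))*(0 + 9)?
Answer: 9858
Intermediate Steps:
x = -84 (x = (-8 + 4*(-⅓))*9 = (-8 - 4/3)*9 = -28/3*9 = -84)
h(v, d) = d/3 + v/3 (h(v, d) = (v + d)/(5 - 2) = (d + v)/3 = (d + v)*(⅓) = d/3 + v/3)
159*(h(-3, -3)*x - 106) = 159*(((⅓)*(-3) + (⅓)*(-3))*(-84) - 106) = 159*((-1 - 1)*(-84) - 106) = 159*(-2*(-84) - 106) = 159*(168 - 106) = 159*62 = 9858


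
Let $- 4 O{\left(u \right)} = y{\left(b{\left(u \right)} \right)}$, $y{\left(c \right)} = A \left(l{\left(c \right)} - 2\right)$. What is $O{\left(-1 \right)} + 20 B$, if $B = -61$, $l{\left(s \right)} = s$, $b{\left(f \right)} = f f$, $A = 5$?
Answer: $- \frac{4875}{4} \approx -1218.8$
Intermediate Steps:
$b{\left(f \right)} = f^{2}$
$y{\left(c \right)} = -10 + 5 c$ ($y{\left(c \right)} = 5 \left(c - 2\right) = 5 \left(-2 + c\right) = -10 + 5 c$)
$O{\left(u \right)} = \frac{5}{2} - \frac{5 u^{2}}{4}$ ($O{\left(u \right)} = - \frac{-10 + 5 u^{2}}{4} = \frac{5}{2} - \frac{5 u^{2}}{4}$)
$O{\left(-1 \right)} + 20 B = \left(\frac{5}{2} - \frac{5 \left(-1\right)^{2}}{4}\right) + 20 \left(-61\right) = \left(\frac{5}{2} - \frac{5}{4}\right) - 1220 = \frac{5}{4} - 1220 = - \frac{4875}{4}$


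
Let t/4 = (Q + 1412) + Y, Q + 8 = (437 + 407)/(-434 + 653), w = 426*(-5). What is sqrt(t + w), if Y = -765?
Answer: sqrt(21170730)/219 ≈ 21.010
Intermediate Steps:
w = -2130
Q = -908/219 (Q = -8 + (437 + 407)/(-434 + 653) = -8 + 844/219 = -908/219 ≈ -4.1461)
t = 563140/219 (t = 4*((-908/219 + 1412) - 765) = 4*(308320/219 - 765) = 4*(140785/219) = 563140/219 ≈ 2571.4)
sqrt(t + w) = sqrt(563140/219 - 2130) = sqrt(96670/219) = sqrt(21170730)/219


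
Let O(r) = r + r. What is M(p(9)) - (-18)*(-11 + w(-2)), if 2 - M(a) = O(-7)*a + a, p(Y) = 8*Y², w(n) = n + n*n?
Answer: 8264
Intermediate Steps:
O(r) = 2*r
w(n) = n + n²
M(a) = 2 + 13*a (M(a) = 2 - ((2*(-7))*a + a) = 2 - (-14*a + a) = 2 - (-13)*a = 2 + 13*a)
M(p(9)) - (-18)*(-11 + w(-2)) = (2 + 13*(8*9²)) - (-18)*(-11 - 2*(1 - 2)) = (2 + 13*(8*81)) - (-18)*(-11 - 2*(-1)) = (2 + 13*648) - (-18)*(-11 + 2) = (2 + 8424) - (-18)*(-9) = 8426 - 1*162 = 8426 - 162 = 8264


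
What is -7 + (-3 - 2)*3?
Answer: -22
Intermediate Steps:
-7 + (-3 - 2)*3 = -7 - 5*3 = -7 - 15 = -22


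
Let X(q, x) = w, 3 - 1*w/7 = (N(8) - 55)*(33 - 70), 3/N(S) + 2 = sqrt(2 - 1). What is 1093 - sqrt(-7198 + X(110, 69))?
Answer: 1093 - I*sqrt(22199) ≈ 1093.0 - 148.99*I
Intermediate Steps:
N(S) = -3 (N(S) = 3/(-2 + sqrt(2 - 1)) = 3/(-2 + sqrt(1)) = 3/(-2 + 1) = 3/(-1) = 3*(-1) = -3)
w = -15001 (w = 21 - 7*(-3 - 55)*(33 - 70) = 21 - (-406)*(-37) = 21 - 7*2146 = 21 - 15022 = -15001)
X(q, x) = -15001
1093 - sqrt(-7198 + X(110, 69)) = 1093 - sqrt(-7198 - 15001) = 1093 - sqrt(-22199) = 1093 - I*sqrt(22199)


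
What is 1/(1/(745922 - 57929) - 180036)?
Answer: -687993/123863507747 ≈ -5.5544e-6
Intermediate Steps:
1/(1/(745922 - 57929) - 180036) = 1/(1/687993 - 180036) = 1/(-123863507747/687993) = -687993/123863507747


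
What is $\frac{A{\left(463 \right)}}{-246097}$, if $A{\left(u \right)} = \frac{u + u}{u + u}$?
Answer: $- \frac{1}{246097} \approx -4.0634 \cdot 10^{-6}$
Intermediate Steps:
$A{\left(u \right)} = 1$ ($A{\left(u \right)} = \frac{2 u}{2 u} = 2 u \frac{1}{2 u} = 1$)
$\frac{A{\left(463 \right)}}{-246097} = 1 \frac{1}{-246097} = 1 \left(- \frac{1}{246097}\right) = - \frac{1}{246097}$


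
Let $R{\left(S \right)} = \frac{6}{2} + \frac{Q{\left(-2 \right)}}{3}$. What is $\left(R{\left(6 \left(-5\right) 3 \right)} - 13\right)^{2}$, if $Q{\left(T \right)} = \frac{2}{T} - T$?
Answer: $\frac{841}{9} \approx 93.444$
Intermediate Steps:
$Q{\left(T \right)} = - T + \frac{2}{T}$
$R{\left(S \right)} = \frac{10}{3}$ ($R{\left(S \right)} = \frac{6}{2} + \frac{\left(-1\right) \left(-2\right) + \frac{2}{-2}}{3} = 6 \cdot \frac{1}{2} + \left(2 + 2 \left(- \frac{1}{2}\right)\right) \frac{1}{3} = 3 + \left(2 - 1\right) \frac{1}{3} = 3 + 1 \cdot \frac{1}{3} = 3 + \frac{1}{3} = \frac{10}{3}$)
$\left(R{\left(6 \left(-5\right) 3 \right)} - 13\right)^{2} = \left(\frac{10}{3} - 13\right)^{2} = \left(- \frac{29}{3}\right)^{2} = \frac{841}{9}$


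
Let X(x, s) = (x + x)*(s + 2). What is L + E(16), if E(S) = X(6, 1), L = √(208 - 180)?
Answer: 36 + 2*√7 ≈ 41.292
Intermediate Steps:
X(x, s) = 2*x*(2 + s) (X(x, s) = (2*x)*(2 + s) = 2*x*(2 + s))
L = 2*√7 (L = √28 = 2*√7 ≈ 5.2915)
E(S) = 36 (E(S) = 2*6*(2 + 1) = 2*6*3 = 36)
L + E(16) = 2*√7 + 36 = 36 + 2*√7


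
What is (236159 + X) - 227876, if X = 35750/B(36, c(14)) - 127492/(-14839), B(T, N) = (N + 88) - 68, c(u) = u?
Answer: 2356908918/252263 ≈ 9343.1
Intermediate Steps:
B(T, N) = 20 + N (B(T, N) = (88 + N) - 68 = 20 + N)
X = 267414489/252263 (X = 35750/(20 + 14) - 127492/(-14839) = 35750/34 - 127492*(-1/14839) = 35750*(1/34) + 127492/14839 = 17875/17 + 127492/14839 = 267414489/252263 ≈ 1060.1)
(236159 + X) - 227876 = (236159 + 267414489/252263) - 227876 = 59841592306/252263 - 227876 = 2356908918/252263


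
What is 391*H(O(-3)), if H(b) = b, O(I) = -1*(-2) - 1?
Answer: 391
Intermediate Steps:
O(I) = 1 (O(I) = 2 - 1 = 1)
391*H(O(-3)) = 391*1 = 391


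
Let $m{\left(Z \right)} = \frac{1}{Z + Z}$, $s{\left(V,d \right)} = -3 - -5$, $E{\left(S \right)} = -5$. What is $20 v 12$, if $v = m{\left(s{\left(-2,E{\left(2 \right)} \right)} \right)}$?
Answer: $60$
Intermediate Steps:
$s{\left(V,d \right)} = 2$ ($s{\left(V,d \right)} = -3 + 5 = 2$)
$m{\left(Z \right)} = \frac{1}{2 Z}$
$v = \frac{1}{4}$ ($v = \frac{1}{2 \cdot 2} = \frac{1}{2} \cdot \frac{1}{2} = \frac{1}{4} \approx 0.25$)
$20 v 12 = 20 \cdot \frac{1}{4} \cdot 12 = 5 \cdot 12 = 60$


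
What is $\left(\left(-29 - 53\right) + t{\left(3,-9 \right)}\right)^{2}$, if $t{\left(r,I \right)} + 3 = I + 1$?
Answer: $8649$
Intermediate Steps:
$t{\left(r,I \right)} = -2 + I$ ($t{\left(r,I \right)} = -3 + \left(I + 1\right) = -3 + \left(1 + I\right) = -2 + I$)
$\left(\left(-29 - 53\right) + t{\left(3,-9 \right)}\right)^{2} = \left(\left(-29 - 53\right) - 11\right)^{2} = \left(-82 - 11\right)^{2} = \left(-93\right)^{2} = 8649$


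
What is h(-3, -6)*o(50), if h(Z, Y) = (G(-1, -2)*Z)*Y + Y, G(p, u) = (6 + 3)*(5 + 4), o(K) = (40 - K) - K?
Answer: -87120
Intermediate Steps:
o(K) = 40 - 2*K
G(p, u) = 81 (G(p, u) = 9*9 = 81)
h(Z, Y) = Y + 81*Y*Z (h(Z, Y) = (81*Z)*Y + Y = 81*Y*Z + Y = Y + 81*Y*Z)
h(-3, -6)*o(50) = (-6*(1 + 81*(-3)))*(40 - 2*50) = (-6*(1 - 243))*(40 - 100) = -6*(-242)*(-60) = 1452*(-60) = -87120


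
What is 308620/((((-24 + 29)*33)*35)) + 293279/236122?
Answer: 14913131573/272720910 ≈ 54.683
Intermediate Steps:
308620/((((-24 + 29)*33)*35)) + 293279/236122 = 308620/(((5*33)*35)) + 293279*(1/236122) = 308620/((165*35)) + 293279/236122 = 308620/5775 + 293279/236122 = 308620*(1/5775) + 293279/236122 = 61724/1155 + 293279/236122 = 14913131573/272720910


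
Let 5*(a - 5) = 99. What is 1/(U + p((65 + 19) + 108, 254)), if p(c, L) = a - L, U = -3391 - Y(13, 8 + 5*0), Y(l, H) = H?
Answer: -5/18141 ≈ -0.00027562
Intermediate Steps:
a = 124/5 (a = 5 + (1/5)*99 = 5 + 99/5 = 124/5 ≈ 24.800)
U = -3399 (U = -3391 - (8 + 5*0) = -3391 - (8 + 0) = -3391 - 1*8 = -3391 - 8 = -3399)
p(c, L) = 124/5 - L
1/(U + p((65 + 19) + 108, 254)) = 1/(-3399 + (124/5 - 1*254)) = 1/(-3399 + (124/5 - 254)) = 1/(-3399 - 1146/5) = 1/(-18141/5) = -5/18141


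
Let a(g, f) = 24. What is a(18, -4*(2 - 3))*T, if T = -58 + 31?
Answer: -648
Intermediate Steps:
T = -27
a(18, -4*(2 - 3))*T = 24*(-27) = -648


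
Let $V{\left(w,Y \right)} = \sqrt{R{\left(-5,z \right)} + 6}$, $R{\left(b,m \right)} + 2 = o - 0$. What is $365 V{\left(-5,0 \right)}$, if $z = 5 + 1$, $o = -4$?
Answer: $0$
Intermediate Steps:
$z = 6$
$R{\left(b,m \right)} = -6$ ($R{\left(b,m \right)} = -2 - 4 = -6$)
$V{\left(w,Y \right)} = 0$ ($V{\left(w,Y \right)} = \sqrt{-6 + 6} = \sqrt{0} = 0$)
$365 V{\left(-5,0 \right)} = 365 \cdot 0 = 0$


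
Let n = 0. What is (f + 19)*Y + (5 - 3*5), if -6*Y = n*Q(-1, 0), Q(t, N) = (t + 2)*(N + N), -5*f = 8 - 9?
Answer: -10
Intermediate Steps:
f = 1/5 (f = -(8 - 9)/5 = -1/5*(-1) = 1/5 ≈ 0.20000)
Q(t, N) = 2*N*(2 + t) (Q(t, N) = (2 + t)*(2*N) = 2*N*(2 + t))
Y = 0 (Y = -0*2*0*(2 - 1) = -0*2*0*1 = -0*0 = -1/6*0 = 0)
(f + 19)*Y + (5 - 3*5) = (1/5 + 19)*0 + (5 - 3*5) = (96/5)*0 + (5 - 15) = 0 - 10 = -10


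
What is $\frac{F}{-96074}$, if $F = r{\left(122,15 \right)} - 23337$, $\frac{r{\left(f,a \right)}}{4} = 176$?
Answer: $\frac{22633}{96074} \approx 0.23558$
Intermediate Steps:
$r{\left(f,a \right)} = 704$ ($r{\left(f,a \right)} = 4 \cdot 176 = 704$)
$F = -22633$ ($F = 704 - 23337 = -22633$)
$\frac{F}{-96074} = - \frac{22633}{-96074} = \left(-22633\right) \left(- \frac{1}{96074}\right) = \frac{22633}{96074}$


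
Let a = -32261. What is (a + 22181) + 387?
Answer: -9693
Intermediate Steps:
(a + 22181) + 387 = (-32261 + 22181) + 387 = -10080 + 387 = -9693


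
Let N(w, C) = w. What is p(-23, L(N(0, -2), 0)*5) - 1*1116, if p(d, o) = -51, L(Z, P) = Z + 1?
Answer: -1167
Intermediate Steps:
L(Z, P) = 1 + Z
p(-23, L(N(0, -2), 0)*5) - 1*1116 = -51 - 1*1116 = -51 - 1116 = -1167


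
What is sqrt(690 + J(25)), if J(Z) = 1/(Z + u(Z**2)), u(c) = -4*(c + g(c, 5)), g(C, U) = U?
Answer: sqrt(4295264755)/2495 ≈ 26.268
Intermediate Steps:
u(c) = -20 - 4*c (u(c) = -4*(c + 5) = -4*(5 + c) = -20 - 4*c)
J(Z) = 1/(-20 + Z - 4*Z**2) (J(Z) = 1/(Z + (-20 - 4*Z**2)) = 1/(-20 + Z - 4*Z**2))
sqrt(690 + J(25)) = sqrt(690 - 1/(20 - 1*25 + 4*25**2)) = sqrt(690 - 1/(20 - 25 + 4*625)) = sqrt(690 - 1/(20 - 25 + 2500)) = sqrt(690 - 1/2495) = sqrt(1721549/2495) = sqrt(4295264755)/2495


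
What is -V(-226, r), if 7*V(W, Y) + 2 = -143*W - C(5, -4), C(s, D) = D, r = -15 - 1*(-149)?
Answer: -32320/7 ≈ -4617.1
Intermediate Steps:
r = 134 (r = -15 + 149 = 134)
V(W, Y) = 2/7 - 143*W/7 (V(W, Y) = -2/7 + (-143*W - 1*(-4))/7 = -2/7 + (-143*W + 4)/7 = -2/7 + (4 - 143*W)/7 = -2/7 + (4/7 - 143*W/7) = 2/7 - 143*W/7)
-V(-226, r) = -(2/7 - 143/7*(-226)) = -(2/7 + 32318/7) = -1*32320/7 = -32320/7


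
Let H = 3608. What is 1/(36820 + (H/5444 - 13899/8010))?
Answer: 3633870/133795196227 ≈ 2.7160e-5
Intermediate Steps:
1/(36820 + (H/5444 - 13899/8010)) = 1/(36820 + (3608/5444 - 13899/8010)) = 1/(36820 + (3608*(1/5444) - 13899*1/8010)) = 1/(36820 + (902/1361 - 4633/2670)) = 1/(36820 - 3897173/3633870) = 1/(133795196227/3633870) = 3633870/133795196227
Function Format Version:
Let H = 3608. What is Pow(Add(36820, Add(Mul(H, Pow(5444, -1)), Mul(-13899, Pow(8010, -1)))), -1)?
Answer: Rational(3633870, 133795196227) ≈ 2.7160e-5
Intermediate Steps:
Pow(Add(36820, Add(Mul(H, Pow(5444, -1)), Mul(-13899, Pow(8010, -1)))), -1) = Pow(Add(36820, Add(Mul(3608, Pow(5444, -1)), Mul(-13899, Pow(8010, -1)))), -1) = Pow(Add(36820, Add(Mul(3608, Rational(1, 5444)), Mul(-13899, Rational(1, 8010)))), -1) = Pow(Add(36820, Add(Rational(902, 1361), Rational(-4633, 2670))), -1) = Pow(Add(36820, Rational(-3897173, 3633870)), -1) = Pow(Rational(133795196227, 3633870), -1) = Rational(3633870, 133795196227)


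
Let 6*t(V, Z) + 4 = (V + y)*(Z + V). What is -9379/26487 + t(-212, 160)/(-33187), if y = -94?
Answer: -381486739/879024069 ≈ -0.43399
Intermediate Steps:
t(V, Z) = -⅔ + (-94 + V)*(V + Z)/6 (t(V, Z) = -⅔ + ((V - 94)*(Z + V))/6 = -⅔ + ((-94 + V)*(V + Z))/6 = -⅔ + (-94 + V)*(V + Z)/6)
-9379/26487 + t(-212, 160)/(-33187) = -9379/26487 + (-⅔ - 47/3*(-212) - 47/3*160 + (⅙)*(-212)² + (⅙)*(-212)*160)/(-33187) = -9379*1/26487 + (-⅔ + 9964/3 - 7520/3 + (⅙)*44944 - 16960/3)*(-1/33187) = -9379/26487 + (-⅔ + 9964/3 - 7520/3 + 22472/3 - 16960/3)*(-1/33187) = -9379/26487 + (7954/3)*(-1/33187) = -9379/26487 - 7954/99561 = -381486739/879024069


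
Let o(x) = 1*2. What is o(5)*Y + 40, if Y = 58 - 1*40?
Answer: 76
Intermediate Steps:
o(x) = 2
Y = 18 (Y = 58 - 40 = 18)
o(5)*Y + 40 = 2*18 + 40 = 36 + 40 = 76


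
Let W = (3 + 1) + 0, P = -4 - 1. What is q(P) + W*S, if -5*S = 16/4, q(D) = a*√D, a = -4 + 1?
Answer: -16/5 - 3*I*√5 ≈ -3.2 - 6.7082*I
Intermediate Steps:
a = -3
P = -5
q(D) = -3*√D
S = -⅘ (S = -16/(5*4) = -⅕*4 = -⅘ ≈ -0.80000)
W = 4 (W = 4 + 0 = 4)
q(P) + W*S = -3*I*√5 + 4*(-⅘) = -3*I*√5 - 16/5 = -16/5 - 3*I*√5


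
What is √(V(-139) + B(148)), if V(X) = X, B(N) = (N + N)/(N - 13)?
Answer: I*√277035/45 ≈ 11.696*I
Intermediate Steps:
B(N) = 2*N/(-13 + N) (B(N) = (2*N)/(-13 + N) = 2*N/(-13 + N))
√(V(-139) + B(148)) = √(-139 + 2*148/(-13 + 148)) = √(-139 + 2*148/135) = √(-139 + 2*148*(1/135)) = √(-139 + 296/135) = √(-18469/135) = I*√277035/45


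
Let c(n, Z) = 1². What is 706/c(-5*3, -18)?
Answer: 706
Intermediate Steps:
c(n, Z) = 1
706/c(-5*3, -18) = 706/1 = 706*1 = 706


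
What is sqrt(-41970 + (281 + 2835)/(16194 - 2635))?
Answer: I*sqrt(7715994557726)/13559 ≈ 204.87*I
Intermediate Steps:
sqrt(-41970 + (281 + 2835)/(16194 - 2635)) = sqrt(-41970 + 3116/13559) = sqrt(-569068114/13559) = I*sqrt(7715994557726)/13559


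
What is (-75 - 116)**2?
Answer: 36481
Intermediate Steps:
(-75 - 116)**2 = (-191)**2 = 36481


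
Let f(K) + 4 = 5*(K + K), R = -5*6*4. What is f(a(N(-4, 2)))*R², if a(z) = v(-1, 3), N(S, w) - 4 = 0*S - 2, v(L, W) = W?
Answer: 374400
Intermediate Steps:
N(S, w) = 2 (N(S, w) = 4 + (0*S - 2) = 4 + (0 - 2) = 4 - 2 = 2)
a(z) = 3
R = -120 (R = -30*4 = -120)
f(K) = -4 + 10*K (f(K) = -4 + 5*(K + K) = -4 + 5*(2*K) = -4 + 10*K)
f(a(N(-4, 2)))*R² = (-4 + 10*3)*(-120)² = (-4 + 30)*14400 = 26*14400 = 374400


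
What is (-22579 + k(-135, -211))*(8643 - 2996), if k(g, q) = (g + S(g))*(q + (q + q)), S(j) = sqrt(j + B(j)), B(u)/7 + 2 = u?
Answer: 355060772 - 3574551*I*sqrt(1094) ≈ 3.5506e+8 - 1.1823e+8*I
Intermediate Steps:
B(u) = -14 + 7*u
S(j) = sqrt(-14 + 8*j) (S(j) = sqrt(j + (-14 + 7*j)) = sqrt(-14 + 8*j))
k(g, q) = 3*q*(g + sqrt(-14 + 8*g)) (k(g, q) = (g + sqrt(-14 + 8*g))*(q + (q + q)) = (g + sqrt(-14 + 8*g))*(q + 2*q) = (g + sqrt(-14 + 8*g))*(3*q) = 3*q*(g + sqrt(-14 + 8*g)))
(-22579 + k(-135, -211))*(8643 - 2996) = (-22579 + 3*(-211)*(-135 + sqrt(-14 + 8*(-135))))*(8643 - 2996) = (-22579 + 3*(-211)*(-135 + sqrt(-14 - 1080)))*5647 = (-22579 + 3*(-211)*(-135 + sqrt(-1094)))*5647 = (-22579 + 3*(-211)*(-135 + I*sqrt(1094)))*5647 = (-22579 + (85455 - 633*I*sqrt(1094)))*5647 = (62876 - 633*I*sqrt(1094))*5647 = 355060772 - 3574551*I*sqrt(1094)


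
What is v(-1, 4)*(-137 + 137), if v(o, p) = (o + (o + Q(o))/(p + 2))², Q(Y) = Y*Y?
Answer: 0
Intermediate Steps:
Q(Y) = Y²
v(o, p) = (o + (o + o²)/(2 + p))² (v(o, p) = (o + (o + o²)/(p + 2))² = (o + (o + o²)/(2 + p))²)
v(-1, 4)*(-137 + 137) = ((-1)²*(3 - 1 + 4)²/(2 + 4)²)*(-137 + 137) = (1*6²/6²)*0 = (1*(1/36)*36)*0 = 1*0 = 0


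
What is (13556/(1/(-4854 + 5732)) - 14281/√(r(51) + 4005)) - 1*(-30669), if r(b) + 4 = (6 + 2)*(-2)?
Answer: 11932837 - 14281*√3985/3985 ≈ 1.1933e+7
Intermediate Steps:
r(b) = -20 (r(b) = -4 + (6 + 2)*(-2) = -4 + 8*(-2) = -4 - 16 = -20)
(13556/(1/(-4854 + 5732)) - 14281/√(r(51) + 4005)) - 1*(-30669) = (13556/(1/(-4854 + 5732)) - 14281/√(-20 + 4005)) - 1*(-30669) = (13556/(1/878) - 14281*√3985/3985) + 30669 = (13556*878 - 14281*√3985/3985) + 30669 = (11902168 - 14281*√3985/3985) + 30669 = 11932837 - 14281*√3985/3985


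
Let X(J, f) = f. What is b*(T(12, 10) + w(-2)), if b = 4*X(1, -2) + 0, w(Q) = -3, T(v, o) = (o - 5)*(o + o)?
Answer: -776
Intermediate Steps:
T(v, o) = 2*o*(-5 + o) (T(v, o) = (-5 + o)*(2*o) = 2*o*(-5 + o))
b = -8 (b = 4*(-2) + 0 = -8 + 0 = -8)
b*(T(12, 10) + w(-2)) = -8*(2*10*(-5 + 10) - 3) = -8*(2*10*5 - 3) = -8*(100 - 3) = -8*97 = -776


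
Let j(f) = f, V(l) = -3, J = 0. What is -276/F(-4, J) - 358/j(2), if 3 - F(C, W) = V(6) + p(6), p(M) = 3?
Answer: -271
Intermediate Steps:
F(C, W) = 3 (F(C, W) = 3 - (-3 + 3) = 3 - 1*0 = 3 + 0 = 3)
-276/F(-4, J) - 358/j(2) = -276/3 - 358/2 = -276*1/3 - 358*1/2 = -92 - 179 = -271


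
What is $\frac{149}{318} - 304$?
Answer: $- \frac{96523}{318} \approx -303.53$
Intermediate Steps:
$\frac{149}{318} - 304 = - \frac{96523}{318}$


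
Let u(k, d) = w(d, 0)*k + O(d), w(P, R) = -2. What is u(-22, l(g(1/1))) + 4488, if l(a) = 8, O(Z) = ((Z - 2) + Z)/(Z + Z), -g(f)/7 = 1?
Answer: 36263/8 ≈ 4532.9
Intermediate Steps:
g(f) = -7 (g(f) = -7*1 = -7)
O(Z) = (-2 + 2*Z)/(2*Z) (O(Z) = ((-2 + Z) + Z)/((2*Z)) = (-2 + 2*Z)*(1/(2*Z)) = (-2 + 2*Z)/(2*Z))
u(k, d) = -2*k + (-1 + d)/d
u(-22, l(g(1/1))) + 4488 = (1 - 1/8 - 2*(-22)) + 4488 = (1 - 1*1/8 + 44) + 4488 = (1 - 1/8 + 44) + 4488 = 359/8 + 4488 = 36263/8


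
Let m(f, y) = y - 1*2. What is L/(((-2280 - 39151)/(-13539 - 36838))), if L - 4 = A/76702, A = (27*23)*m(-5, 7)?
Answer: 15612487201/3177840562 ≈ 4.9129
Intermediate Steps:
m(f, y) = -2 + y (m(f, y) = y - 2 = -2 + y)
A = 3105 (A = (27*23)*(-2 + 7) = 621*5 = 3105)
L = 309913/76702 (L = 4 + 3105/76702 = 309913/76702 ≈ 4.0405)
L/(((-2280 - 39151)/(-13539 - 36838))) = 309913/(76702*(((-2280 - 39151)/(-13539 - 36838)))) = 309913/(76702*((-41431/(-50377)))) = 309913/(76702*((-41431*(-1/50377)))) = 309913/(76702*(41431/50377)) = (309913/76702)*(50377/41431) = 15612487201/3177840562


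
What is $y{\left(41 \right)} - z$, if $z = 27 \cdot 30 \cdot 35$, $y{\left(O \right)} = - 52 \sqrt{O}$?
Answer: $-28350 - 52 \sqrt{41} \approx -28683.0$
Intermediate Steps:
$z = 28350$ ($z = 810 \cdot 35 = 28350$)
$y{\left(41 \right)} - z = - 52 \sqrt{41} - 28350 = -28350 - 52 \sqrt{41}$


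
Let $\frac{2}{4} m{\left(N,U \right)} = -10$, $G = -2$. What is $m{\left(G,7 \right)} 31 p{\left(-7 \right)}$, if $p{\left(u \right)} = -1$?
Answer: $620$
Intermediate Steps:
$m{\left(N,U \right)} = -20$ ($m{\left(N,U \right)} = 2 \left(-10\right) = -20$)
$m{\left(G,7 \right)} 31 p{\left(-7 \right)} = \left(-20\right) 31 \left(-1\right) = \left(-620\right) \left(-1\right) = 620$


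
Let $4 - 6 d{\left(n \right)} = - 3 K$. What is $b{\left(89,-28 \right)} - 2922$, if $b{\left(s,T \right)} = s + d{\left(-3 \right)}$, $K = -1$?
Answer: $- \frac{16997}{6} \approx -2832.8$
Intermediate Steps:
$d{\left(n \right)} = \frac{1}{6}$ ($d{\left(n \right)} = \frac{2}{3} - \frac{\left(-3\right) \left(-1\right)}{6} = \frac{2}{3} - \frac{1}{2} = \frac{1}{6}$)
$b{\left(s,T \right)} = \frac{1}{6} + s$ ($b{\left(s,T \right)} = s + \frac{1}{6} = \frac{1}{6} + s$)
$b{\left(89,-28 \right)} - 2922 = \left(\frac{1}{6} + 89\right) - 2922 = \frac{535}{6} - 2922 = - \frac{16997}{6}$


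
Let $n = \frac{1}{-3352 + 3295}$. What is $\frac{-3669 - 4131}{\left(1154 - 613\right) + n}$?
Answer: $- \frac{8550}{593} \approx -14.418$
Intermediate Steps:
$n = - \frac{1}{57}$ ($n = \frac{1}{-57} = - \frac{1}{57} \approx -0.017544$)
$\frac{-3669 - 4131}{\left(1154 - 613\right) + n} = \frac{-3669 - 4131}{\left(1154 - 613\right) - \frac{1}{57}} = - \frac{7800}{541 - \frac{1}{57}} = - \frac{7800}{\frac{30836}{57}} = \left(-7800\right) \frac{57}{30836} = - \frac{8550}{593}$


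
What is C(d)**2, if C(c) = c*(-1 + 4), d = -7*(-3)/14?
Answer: 81/4 ≈ 20.250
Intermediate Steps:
d = 3/2 (d = 21*(1/14) = 3/2 ≈ 1.5000)
C(c) = 3*c (C(c) = c*3 = 3*c)
C(d)**2 = (3*(3/2))**2 = (9/2)**2 = 81/4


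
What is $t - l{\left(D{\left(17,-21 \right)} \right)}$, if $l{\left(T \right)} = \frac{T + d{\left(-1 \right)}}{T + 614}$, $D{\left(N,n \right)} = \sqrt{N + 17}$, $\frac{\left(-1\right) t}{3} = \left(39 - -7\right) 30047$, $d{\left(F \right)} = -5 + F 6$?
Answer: $- \frac{781533824372}{188481} - \frac{625 \sqrt{34}}{376962} \approx -4.1465 \cdot 10^{6}$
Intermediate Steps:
$d{\left(F \right)} = -5 + 6 F$
$t = -4146486$ ($t = - 3 \left(39 - -7\right) 30047 = - 3 \left(39 + 7\right) 30047 = - 3 \cdot 46 \cdot 30047 = \left(-3\right) 1382162 = -4146486$)
$D{\left(N,n \right)} = \sqrt{17 + N}$
$l{\left(T \right)} = \frac{-11 + T}{614 + T}$ ($l{\left(T \right)} = \frac{T + \left(-5 + 6 \left(-1\right)\right)}{T + 614} = \frac{T - 11}{614 + T} = \frac{-11 + T}{614 + T}$)
$t - l{\left(D{\left(17,-21 \right)} \right)} = -4146486 - \frac{-11 + \sqrt{17 + 17}}{614 + \sqrt{17 + 17}} = -4146486 - \frac{-11 + \sqrt{34}}{614 + \sqrt{34}}$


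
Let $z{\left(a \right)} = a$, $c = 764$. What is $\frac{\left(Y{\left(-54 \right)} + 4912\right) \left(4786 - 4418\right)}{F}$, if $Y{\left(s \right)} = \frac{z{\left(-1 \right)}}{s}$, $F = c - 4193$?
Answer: $- \frac{48805816}{92583} \approx -527.16$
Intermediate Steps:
$F = -3429$ ($F = 764 - 4193 = -3429$)
$Y{\left(s \right)} = - \frac{1}{s}$
$\frac{\left(Y{\left(-54 \right)} + 4912\right) \left(4786 - 4418\right)}{F} = \frac{\left(- \frac{1}{-54} + 4912\right) \left(4786 - 4418\right)}{-3429} = \left(\left(-1\right) \left(- \frac{1}{54}\right) + 4912\right) 368 \left(- \frac{1}{3429}\right) = \left(\frac{1}{54} + 4912\right) 368 \left(- \frac{1}{3429}\right) = \frac{265249}{54} \cdot 368 \left(- \frac{1}{3429}\right) = \frac{48805816}{27} \left(- \frac{1}{3429}\right) = - \frac{48805816}{92583}$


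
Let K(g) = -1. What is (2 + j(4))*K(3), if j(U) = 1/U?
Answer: -9/4 ≈ -2.2500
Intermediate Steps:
j(U) = 1/U
(2 + j(4))*K(3) = (2 + 1/4)*(-1) = (2 + ¼)*(-1) = (9/4)*(-1) = -9/4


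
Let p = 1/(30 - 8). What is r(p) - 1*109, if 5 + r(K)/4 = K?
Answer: -1417/11 ≈ -128.82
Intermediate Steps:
p = 1/22 ≈ 0.045455
r(K) = -20 + 4*K
r(p) - 1*109 = (-20 + 4*(1/22)) - 1*109 = (-20 + 2/11) - 109 = -218/11 - 109 = -1417/11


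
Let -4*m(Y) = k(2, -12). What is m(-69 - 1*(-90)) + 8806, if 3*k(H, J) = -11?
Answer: 105683/12 ≈ 8806.9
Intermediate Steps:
k(H, J) = -11/3 (k(H, J) = (⅓)*(-11) = -11/3)
m(Y) = 11/12 (m(Y) = -¼*(-11/3) = 11/12)
m(-69 - 1*(-90)) + 8806 = 11/12 + 8806 = 105683/12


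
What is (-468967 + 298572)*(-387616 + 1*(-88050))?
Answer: 81051108070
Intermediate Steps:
(-468967 + 298572)*(-387616 + 1*(-88050)) = -170395*(-387616 - 88050) = -170395*(-475666) = 81051108070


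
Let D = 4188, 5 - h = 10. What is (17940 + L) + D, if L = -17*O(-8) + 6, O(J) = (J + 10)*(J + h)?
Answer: 22576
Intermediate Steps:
h = -5 (h = 5 - 1*10 = 5 - 10 = -5)
O(J) = (-5 + J)*(10 + J) (O(J) = (J + 10)*(J - 5) = (10 + J)*(-5 + J) = (-5 + J)*(10 + J))
L = 448 (L = -17*(-50 + (-8)**2 + 5*(-8)) + 6 = -17*(-50 + 64 - 40) + 6 = -17*(-26) + 6 = 442 + 6 = 448)
(17940 + L) + D = (17940 + 448) + 4188 = 18388 + 4188 = 22576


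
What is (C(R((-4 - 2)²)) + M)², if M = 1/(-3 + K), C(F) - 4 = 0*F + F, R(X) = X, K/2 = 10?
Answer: 463761/289 ≈ 1604.7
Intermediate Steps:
K = 20 (K = 2*10 = 20)
C(F) = 4 + F (C(F) = 4 + (0*F + F) = 4 + (0 + F) = 4 + F)
M = 1/17 (M = 1/(-3 + 20) = 1/17 ≈ 0.058824)
(C(R((-4 - 2)²)) + M)² = ((4 + (-4 - 2)²) + 1/17)² = ((4 + (-6)²) + 1/17)² = ((4 + 36) + 1/17)² = (40 + 1/17)² = (681/17)² = 463761/289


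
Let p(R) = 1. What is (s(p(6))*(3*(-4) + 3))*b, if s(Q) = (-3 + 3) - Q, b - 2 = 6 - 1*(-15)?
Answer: 207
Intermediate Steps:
b = 23 (b = 2 + (6 - 1*(-15)) = 2 + (6 + 15) = 2 + 21 = 23)
s(Q) = -Q (s(Q) = 0 - Q = -Q)
(s(p(6))*(3*(-4) + 3))*b = ((-1*1)*(3*(-4) + 3))*23 = -(-12 + 3)*23 = -1*(-9)*23 = 9*23 = 207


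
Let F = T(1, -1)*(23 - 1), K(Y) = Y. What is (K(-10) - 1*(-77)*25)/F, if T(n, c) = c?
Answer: -1915/22 ≈ -87.045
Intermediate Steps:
F = -22 (F = -(23 - 1) = -1*22 = -22)
(K(-10) - 1*(-77)*25)/F = (-10 - 1*(-77)*25)/(-22) = (-10 + 77*25)*(-1/22) = (-10 + 1925)*(-1/22) = 1915*(-1/22) = -1915/22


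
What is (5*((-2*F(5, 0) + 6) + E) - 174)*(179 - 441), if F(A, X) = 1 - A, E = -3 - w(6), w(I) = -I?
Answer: 23318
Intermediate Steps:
E = 3 (E = -3 - (-1)*6 = -3 - 1*(-6) = -3 + 6 = 3)
(5*((-2*F(5, 0) + 6) + E) - 174)*(179 - 441) = (5*((-2*(1 - 1*5) + 6) + 3) - 174)*(179 - 441) = (5*((-2*(1 - 5) + 6) + 3) - 174)*(-262) = (5*((-2*(-4) + 6) + 3) - 174)*(-262) = (5*((8 + 6) + 3) - 174)*(-262) = (5*(14 + 3) - 174)*(-262) = (5*17 - 174)*(-262) = (85 - 174)*(-262) = -89*(-262) = 23318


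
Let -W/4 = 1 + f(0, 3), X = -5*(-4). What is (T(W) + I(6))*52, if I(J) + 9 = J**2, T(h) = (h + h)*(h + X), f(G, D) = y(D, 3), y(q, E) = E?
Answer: -5252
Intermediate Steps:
f(G, D) = 3
X = 20
W = -16 (W = -4*(1 + 3) = -4*4 = -16)
T(h) = 2*h*(20 + h) (T(h) = (h + h)*(h + 20) = (2*h)*(20 + h) = 2*h*(20 + h))
I(J) = -9 + J**2
(T(W) + I(6))*52 = (2*(-16)*(20 - 16) + (-9 + 6**2))*52 = (2*(-16)*4 + (-9 + 36))*52 = (-128 + 27)*52 = -101*52 = -5252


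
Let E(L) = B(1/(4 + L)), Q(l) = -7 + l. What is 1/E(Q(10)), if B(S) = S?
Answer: 7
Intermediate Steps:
E(L) = 1/(4 + L)
1/E(Q(10)) = 1/(1/(4 + (-7 + 10))) = 1/(1/(4 + 3)) = 1/(1/7) = 1/(⅐) = 7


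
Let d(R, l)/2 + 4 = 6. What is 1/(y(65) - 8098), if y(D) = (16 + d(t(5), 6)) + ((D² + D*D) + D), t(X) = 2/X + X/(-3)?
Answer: 1/437 ≈ 0.0022883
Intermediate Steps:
t(X) = 2/X - X/3 (t(X) = 2/X + X*(-⅓) = 2/X - X/3)
d(R, l) = 4 (d(R, l) = -8 + 2*6 = -8 + 12 = 4)
y(D) = 20 + D + 2*D² (y(D) = (16 + 4) + ((D² + D*D) + D) = 20 + ((D² + D²) + D) = 20 + (2*D² + D) = 20 + (D + 2*D²) = 20 + D + 2*D²)
1/(y(65) - 8098) = 1/((20 + 65 + 2*65²) - 8098) = 1/((20 + 65 + 2*4225) - 8098) = 1/((20 + 65 + 8450) - 8098) = 1/(8535 - 8098) = 1/437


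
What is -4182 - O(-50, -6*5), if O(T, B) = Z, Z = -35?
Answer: -4147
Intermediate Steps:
O(T, B) = -35
-4182 - O(-50, -6*5) = -4182 - 1*(-35) = -4182 + 35 = -4147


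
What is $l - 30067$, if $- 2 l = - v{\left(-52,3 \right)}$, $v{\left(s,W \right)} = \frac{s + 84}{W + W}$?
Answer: $- \frac{90193}{3} \approx -30064.0$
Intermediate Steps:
$v{\left(s,W \right)} = \frac{84 + s}{2 W}$
$l = \frac{8}{3}$ ($l = - \frac{\left(-1\right) \frac{84 - 52}{2 \cdot 3}}{2} = - \frac{\left(-1\right) \frac{1}{2} \cdot \frac{1}{3} \cdot 32}{2} = - \frac{\left(-1\right) \frac{16}{3}}{2} = \left(- \frac{1}{2}\right) \left(- \frac{16}{3}\right) = \frac{8}{3} \approx 2.6667$)
$l - 30067 = \frac{8}{3} - 30067 = - \frac{90193}{3}$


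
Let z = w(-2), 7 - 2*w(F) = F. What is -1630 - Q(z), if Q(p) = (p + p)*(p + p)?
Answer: -1711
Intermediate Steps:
w(F) = 7/2 - F/2
z = 9/2 (z = 7/2 - ½*(-2) = 7/2 + 1 = 9/2 ≈ 4.5000)
Q(p) = 4*p² (Q(p) = (2*p)*(2*p) = 4*p²)
-1630 - Q(z) = -1630 - 4*(9/2)² = -1630 - 4*81/4 = -1630 - 1*81 = -1630 - 81 = -1711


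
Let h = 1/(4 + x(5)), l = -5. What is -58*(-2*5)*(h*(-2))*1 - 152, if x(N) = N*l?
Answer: -2032/21 ≈ -96.762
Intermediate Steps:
x(N) = -5*N (x(N) = N*(-5) = -5*N)
h = -1/21 (h = 1/(4 - 5*5) = 1/(4 - 25) = 1/(-21) = -1/21 ≈ -0.047619)
-58*(-2*5)*(h*(-2))*1 - 152 = -58*(-2*5)*-1/21*(-2)*1 - 152 = -(-580)*(2/21)*1 - 152 = -(-580)*2/21 - 152 = -58*(-20/21) - 152 = 1160/21 - 152 = -2032/21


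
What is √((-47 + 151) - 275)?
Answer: 3*I*√19 ≈ 13.077*I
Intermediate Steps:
√((-47 + 151) - 275) = √(104 - 275) = √(-171) = 3*I*√19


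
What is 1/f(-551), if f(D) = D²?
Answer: 1/303601 ≈ 3.2938e-6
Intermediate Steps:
1/f(-551) = 1/((-551)²) = 1/303601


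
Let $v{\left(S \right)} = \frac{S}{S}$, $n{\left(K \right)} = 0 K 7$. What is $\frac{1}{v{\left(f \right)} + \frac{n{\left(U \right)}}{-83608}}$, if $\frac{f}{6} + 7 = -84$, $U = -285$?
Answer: $1$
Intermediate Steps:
$f = -546$ ($f = -42 + 6 \left(-84\right) = -42 - 504 = -546$)
$n{\left(K \right)} = 0$ ($n{\left(K \right)} = 0 \cdot 7 = 0$)
$v{\left(S \right)} = 1$
$\frac{1}{v{\left(f \right)} + \frac{n{\left(U \right)}}{-83608}} = \frac{1}{1 + \frac{0}{-83608}} = \frac{1}{1 + 0 \left(- \frac{1}{83608}\right)} = \frac{1}{1 + 0} = 1^{-1} = 1$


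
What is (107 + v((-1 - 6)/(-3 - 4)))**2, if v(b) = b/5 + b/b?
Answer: 292681/25 ≈ 11707.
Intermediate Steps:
v(b) = 1 + b/5 (v(b) = b*(1/5) + 1 = b/5 + 1 = 1 + b/5)
(107 + v((-1 - 6)/(-3 - 4)))**2 = (107 + (1 + ((-1 - 6)/(-3 - 4))/5))**2 = (107 + (1 + (-7/(-7))/5))**2 = (107 + (1 + (-7*(-1/7))/5))**2 = (107 + (1 + (1/5)*1))**2 = (107 + (1 + 1/5))**2 = (107 + 6/5)**2 = (541/5)**2 = 292681/25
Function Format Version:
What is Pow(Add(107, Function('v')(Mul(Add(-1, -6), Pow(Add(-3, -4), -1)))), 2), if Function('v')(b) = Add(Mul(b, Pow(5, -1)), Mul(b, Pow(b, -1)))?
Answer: Rational(292681, 25) ≈ 11707.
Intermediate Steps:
Function('v')(b) = Add(1, Mul(Rational(1, 5), b)) (Function('v')(b) = Add(Mul(b, Rational(1, 5)), 1) = Add(Mul(Rational(1, 5), b), 1) = Add(1, Mul(Rational(1, 5), b)))
Pow(Add(107, Function('v')(Mul(Add(-1, -6), Pow(Add(-3, -4), -1)))), 2) = Pow(Add(107, Add(1, Mul(Rational(1, 5), Mul(Add(-1, -6), Pow(Add(-3, -4), -1))))), 2) = Pow(Add(107, Add(1, Mul(Rational(1, 5), Mul(-7, Pow(-7, -1))))), 2) = Pow(Add(107, Add(1, Mul(Rational(1, 5), Mul(-7, Rational(-1, 7))))), 2) = Pow(Add(107, Add(1, Mul(Rational(1, 5), 1))), 2) = Pow(Add(107, Add(1, Rational(1, 5))), 2) = Pow(Add(107, Rational(6, 5)), 2) = Pow(Rational(541, 5), 2) = Rational(292681, 25)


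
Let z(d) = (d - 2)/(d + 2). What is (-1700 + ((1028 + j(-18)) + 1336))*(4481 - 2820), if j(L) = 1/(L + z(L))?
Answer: 73887924/67 ≈ 1.1028e+6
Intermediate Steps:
z(d) = (-2 + d)/(2 + d)
j(L) = 1/(L + (-2 + L)/(2 + L))
(-1700 + ((1028 + j(-18)) + 1336))*(4481 - 2820) = (-1700 + ((1028 + (2 - 18)/(-2 - 18 - 18*(2 - 18))) + 1336))*(4481 - 2820) = (-1700 + ((1028 - 16/(-2 - 18 - 18*(-16))) + 1336))*1661 = (-1700 + ((1028 - 16/(-2 - 18 + 288)) + 1336))*1661 = (-1700 + ((1028 - 16/268) + 1336))*1661 = (-1700 + ((1028 + (1/268)*(-16)) + 1336))*1661 = (-1700 + ((1028 - 4/67) + 1336))*1661 = (-1700 + (68872/67 + 1336))*1661 = (-1700 + 158384/67)*1661 = (44484/67)*1661 = 73887924/67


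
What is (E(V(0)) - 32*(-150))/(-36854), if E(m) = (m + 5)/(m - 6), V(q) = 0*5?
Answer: -28795/221124 ≈ -0.13022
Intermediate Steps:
V(q) = 0
E(m) = (5 + m)/(-6 + m)
(E(V(0)) - 32*(-150))/(-36854) = ((5 + 0)/(-6 + 0) - 32*(-150))/(-36854) = (5/(-6) + 4800)*(-1/36854) = (-⅙*5 + 4800)*(-1/36854) = (-⅚ + 4800)*(-1/36854) = (28795/6)*(-1/36854) = -28795/221124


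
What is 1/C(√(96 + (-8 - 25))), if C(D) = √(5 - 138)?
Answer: -I*√133/133 ≈ -0.086711*I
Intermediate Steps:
C(D) = I*√133 (C(D) = √(-133) = I*√133)
1/C(√(96 + (-8 - 25))) = 1/(I*√133) = -I*√133/133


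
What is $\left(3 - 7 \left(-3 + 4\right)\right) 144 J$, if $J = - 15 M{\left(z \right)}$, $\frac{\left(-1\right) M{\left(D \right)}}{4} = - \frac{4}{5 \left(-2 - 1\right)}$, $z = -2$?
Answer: $-9216$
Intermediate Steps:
$M{\left(D \right)} = - \frac{16}{15}$ ($M{\left(D \right)} = - 4 \left(- \frac{4}{5 \left(-2 - 1\right)}\right) = - 4 \left(- \frac{4}{5 \left(-3\right)}\right) = - 4 \left(- \frac{4}{-15}\right) = - 4 \left(\left(-4\right) \left(- \frac{1}{15}\right)\right) = \left(-4\right) \frac{4}{15} = - \frac{16}{15}$)
$J = 16$ ($J = \left(-15\right) \left(- \frac{16}{15}\right) = 16$)
$\left(3 - 7 \left(-3 + 4\right)\right) 144 J = \left(3 - 7 \left(-3 + 4\right)\right) 144 \cdot 16 = \left(3 - 7\right) 144 \cdot 16 = \left(-4\right) 144 \cdot 16 = \left(-576\right) 16 = -9216$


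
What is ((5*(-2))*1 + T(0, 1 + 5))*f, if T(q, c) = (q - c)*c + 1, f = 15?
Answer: -675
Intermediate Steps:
T(q, c) = 1 + c*(q - c) (T(q, c) = c*(q - c) + 1 = 1 + c*(q - c))
((5*(-2))*1 + T(0, 1 + 5))*f = ((5*(-2))*1 + (1 - (1 + 5)² + (1 + 5)*0))*15 = (-10*1 + (1 - 1*6² + 6*0))*15 = (-10 + (1 - 1*36 + 0))*15 = (-10 + (1 - 36 + 0))*15 = (-10 - 35)*15 = -45*15 = -675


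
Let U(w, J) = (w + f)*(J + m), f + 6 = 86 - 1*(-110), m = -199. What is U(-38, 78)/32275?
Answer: -18392/32275 ≈ -0.56985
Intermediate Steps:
f = 190 (f = -6 + (86 - 1*(-110)) = -6 + (86 + 110) = -6 + 196 = 190)
U(w, J) = (-199 + J)*(190 + w) (U(w, J) = (w + 190)*(J - 199) = (190 + w)*(-199 + J) = (-199 + J)*(190 + w))
U(-38, 78)/32275 = (-37810 - 199*(-38) + 190*78 + 78*(-38))/32275 = (-37810 + 7562 + 14820 - 2964)*(1/32275) = -18392*1/32275 = -18392/32275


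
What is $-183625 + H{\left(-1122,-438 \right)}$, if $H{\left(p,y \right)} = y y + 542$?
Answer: $8761$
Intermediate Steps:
$H{\left(p,y \right)} = 542 + y^{2}$ ($H{\left(p,y \right)} = y^{2} + 542 = 542 + y^{2}$)
$-183625 + H{\left(-1122,-438 \right)} = -183625 + \left(542 + \left(-438\right)^{2}\right) = -183625 + \left(542 + 191844\right) = -183625 + 192386 = 8761$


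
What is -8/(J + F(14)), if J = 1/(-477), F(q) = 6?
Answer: -3816/2861 ≈ -1.3338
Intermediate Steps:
J = -1/477 ≈ -0.0020964
-8/(J + F(14)) = -8/(-1/477 + 6) = -8/2861/477 = -8*477/2861 = -3816/2861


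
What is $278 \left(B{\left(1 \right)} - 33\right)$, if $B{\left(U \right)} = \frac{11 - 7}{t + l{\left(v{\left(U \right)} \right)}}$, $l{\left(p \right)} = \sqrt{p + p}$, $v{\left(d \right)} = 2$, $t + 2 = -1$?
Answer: $-10286$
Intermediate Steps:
$t = -3$ ($t = -2 - 1 = -3$)
$l{\left(p \right)} = \sqrt{2} \sqrt{p}$ ($l{\left(p \right)} = \sqrt{2 p} = \sqrt{2} \sqrt{p}$)
$B{\left(U \right)} = -4$ ($B{\left(U \right)} = \frac{11 - 7}{-3 + \sqrt{2} \sqrt{2}} = \frac{4}{-3 + 2} = \frac{4}{-1} = 4 \left(-1\right) = -4$)
$278 \left(B{\left(1 \right)} - 33\right) = 278 \left(-4 - 33\right) = 278 \left(-37\right) = -10286$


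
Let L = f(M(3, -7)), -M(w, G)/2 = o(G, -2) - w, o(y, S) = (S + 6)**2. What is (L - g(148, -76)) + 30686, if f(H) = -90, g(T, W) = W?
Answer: 30672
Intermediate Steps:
o(y, S) = (6 + S)**2
M(w, G) = -32 + 2*w (M(w, G) = -2*((6 - 2)**2 - w) = -2*(4**2 - w) = -2*(16 - w) = -32 + 2*w)
L = -90
(L - g(148, -76)) + 30686 = (-90 - 1*(-76)) + 30686 = (-90 + 76) + 30686 = -14 + 30686 = 30672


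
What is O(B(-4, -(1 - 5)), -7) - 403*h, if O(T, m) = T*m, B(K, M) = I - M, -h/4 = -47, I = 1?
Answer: -75743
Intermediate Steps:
h = 188 (h = -4*(-47) = 188)
B(K, M) = 1 - M
O(B(-4, -(1 - 5)), -7) - 403*h = (1 - (-1)*(1 - 5))*(-7) - 403*188 = (1 - (-1)*(-4))*(-7) - 75764 = (1 - 1*4)*(-7) - 75764 = (1 - 4)*(-7) - 75764 = -3*(-7) - 75764 = 21 - 75764 = -75743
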